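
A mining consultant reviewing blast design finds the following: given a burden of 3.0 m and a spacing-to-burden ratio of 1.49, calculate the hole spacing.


Spacing = burden * ratio
= 3.0 * 1.49
= 4.47 m

4.47 m


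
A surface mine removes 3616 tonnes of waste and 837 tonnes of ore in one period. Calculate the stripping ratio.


4.3202

Stripping ratio = waste tonnage / ore tonnage
= 3616 / 837
= 4.3202


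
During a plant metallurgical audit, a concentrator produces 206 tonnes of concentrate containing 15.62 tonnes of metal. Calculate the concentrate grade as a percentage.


7.5825%

Grade = (metal in concentrate / concentrate mass) * 100
= (15.62 / 206) * 100
= 0.07582524272 * 100
= 7.5825%


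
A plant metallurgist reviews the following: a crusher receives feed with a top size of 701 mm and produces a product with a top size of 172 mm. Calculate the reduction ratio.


4.0756

Reduction ratio = feed size / product size
= 701 / 172
= 4.0756


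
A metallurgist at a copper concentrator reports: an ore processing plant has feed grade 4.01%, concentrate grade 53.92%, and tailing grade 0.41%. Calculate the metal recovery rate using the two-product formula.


90.4634%

Using the two-product formula:
R = 100 * c * (f - t) / (f * (c - t))
Numerator = 100 * 53.92 * (4.01 - 0.41)
= 100 * 53.92 * 3.6
= 19411.2
Denominator = 4.01 * (53.92 - 0.41)
= 4.01 * 53.51
= 214.5751
R = 19411.2 / 214.5751
= 90.4634%


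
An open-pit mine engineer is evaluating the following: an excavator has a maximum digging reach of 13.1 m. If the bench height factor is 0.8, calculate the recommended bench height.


10.48 m

Bench height = reach * factor
= 13.1 * 0.8
= 10.48 m


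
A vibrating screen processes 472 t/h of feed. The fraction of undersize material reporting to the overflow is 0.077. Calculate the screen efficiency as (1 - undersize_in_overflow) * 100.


Screen efficiency = (1 - fraction of undersize in overflow) * 100
= (1 - 0.077) * 100
= 0.923 * 100
= 92.3%

92.3%


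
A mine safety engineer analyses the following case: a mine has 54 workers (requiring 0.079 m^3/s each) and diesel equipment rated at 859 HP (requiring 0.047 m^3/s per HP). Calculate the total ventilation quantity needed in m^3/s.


Airflow for workers:
Q_people = 54 * 0.079 = 4.266 m^3/s
Airflow for diesel equipment:
Q_diesel = 859 * 0.047 = 40.373 m^3/s
Total ventilation:
Q_total = 4.266 + 40.373
= 44.639 m^3/s

44.639 m^3/s


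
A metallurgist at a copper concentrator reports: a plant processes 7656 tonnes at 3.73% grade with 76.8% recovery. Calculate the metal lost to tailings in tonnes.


66.252 tonnes

Total metal in feed:
= 7656 * 3.73 / 100 = 285.5688 tonnes
Metal recovered:
= 285.5688 * 76.8 / 100 = 219.3168384 tonnes
Metal lost to tailings:
= 285.5688 - 219.3168384
= 66.252 tonnes


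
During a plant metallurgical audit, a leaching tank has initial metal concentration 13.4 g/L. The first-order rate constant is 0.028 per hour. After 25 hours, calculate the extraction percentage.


Compute the exponent:
-k * t = -0.028 * 25 = -0.7
Remaining concentration:
C = 13.4 * exp(-0.7)
= 13.4 * 0.4965853038
= 6.654243071 g/L
Extracted = 13.4 - 6.654243071 = 6.745756929 g/L
Extraction % = 6.745756929 / 13.4 * 100
= 50.3415%

50.3415%


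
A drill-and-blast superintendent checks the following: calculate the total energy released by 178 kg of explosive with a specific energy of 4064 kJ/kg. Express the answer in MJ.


Energy = mass * specific_energy / 1000
= 178 * 4064 / 1000
= 723392 / 1000
= 723.392 MJ

723.392 MJ


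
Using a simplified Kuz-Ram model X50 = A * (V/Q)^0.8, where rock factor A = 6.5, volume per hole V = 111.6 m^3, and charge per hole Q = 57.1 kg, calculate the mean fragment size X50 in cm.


Compute V/Q:
V/Q = 111.6 / 57.1 = 1.954465849
Raise to the power 0.8:
(V/Q)^0.8 = 1.954465849^0.8 = 1.709316438
Multiply by A:
X50 = 6.5 * 1.709316438
= 11.1106 cm

11.1106 cm


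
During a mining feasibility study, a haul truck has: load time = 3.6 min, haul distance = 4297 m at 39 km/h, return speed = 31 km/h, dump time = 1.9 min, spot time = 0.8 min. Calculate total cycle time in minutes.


21.2275 min

Convert haul speed to m/min: 39 * 1000/60 = 650 m/min
Haul time = 4297 / 650 = 6.610769231 min
Convert return speed to m/min: 31 * 1000/60 = 516.6666667 m/min
Return time = 4297 / 516.6666667 = 8.316774194 min
Total cycle time:
= 3.6 + 6.610769231 + 1.9 + 8.316774194 + 0.8
= 21.2275 min


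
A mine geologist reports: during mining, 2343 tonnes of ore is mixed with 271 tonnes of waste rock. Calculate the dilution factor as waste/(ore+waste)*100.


10.3673%

Total material = ore + waste
= 2343 + 271 = 2614 tonnes
Dilution = waste / total * 100
= 271 / 2614 * 100
= 0.1036725325 * 100
= 10.3673%


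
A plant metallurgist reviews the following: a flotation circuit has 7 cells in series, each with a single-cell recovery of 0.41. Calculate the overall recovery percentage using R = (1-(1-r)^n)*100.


Complement of single-cell recovery:
1 - r = 1 - 0.41 = 0.59
Raise to power n:
(1 - r)^7 = 0.59^7 = 0.02488651485
Overall recovery:
R = (1 - 0.02488651485) * 100
= 97.5113%

97.5113%


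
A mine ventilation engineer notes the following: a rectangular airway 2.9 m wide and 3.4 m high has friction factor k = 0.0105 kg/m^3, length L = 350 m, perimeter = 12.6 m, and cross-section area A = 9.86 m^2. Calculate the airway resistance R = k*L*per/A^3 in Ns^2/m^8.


Compute the numerator:
k * L * per = 0.0105 * 350 * 12.6
= 46.305
Compute the denominator:
A^3 = 9.86^3 = 958.585256
Resistance:
R = 46.305 / 958.585256
= 0.0483 Ns^2/m^8

0.0483 Ns^2/m^8


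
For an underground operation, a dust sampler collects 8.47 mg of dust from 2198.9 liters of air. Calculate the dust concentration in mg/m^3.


Convert liters to m^3: 1 m^3 = 1000 L
Concentration = mass / volume * 1000
= 8.47 / 2198.9 * 1000
= 0.003851925963 * 1000
= 3.8519 mg/m^3

3.8519 mg/m^3


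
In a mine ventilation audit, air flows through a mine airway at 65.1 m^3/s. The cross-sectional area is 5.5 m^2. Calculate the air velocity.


Velocity = flow rate / cross-sectional area
= 65.1 / 5.5
= 11.8364 m/s

11.8364 m/s


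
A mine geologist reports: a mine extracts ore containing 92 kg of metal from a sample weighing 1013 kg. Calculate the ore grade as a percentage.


Ore grade = (metal mass / ore mass) * 100
= (92 / 1013) * 100
= 0.09081934847 * 100
= 9.0819%

9.0819%


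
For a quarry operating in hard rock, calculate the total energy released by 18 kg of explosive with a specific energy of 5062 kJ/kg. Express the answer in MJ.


91.116 MJ

Energy = mass * specific_energy / 1000
= 18 * 5062 / 1000
= 91116 / 1000
= 91.116 MJ


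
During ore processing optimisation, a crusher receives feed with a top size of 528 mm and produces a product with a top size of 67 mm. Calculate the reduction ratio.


Reduction ratio = feed size / product size
= 528 / 67
= 7.8806

7.8806


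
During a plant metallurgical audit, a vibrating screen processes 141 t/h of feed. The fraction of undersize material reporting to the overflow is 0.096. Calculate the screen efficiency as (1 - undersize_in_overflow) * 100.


Screen efficiency = (1 - fraction of undersize in overflow) * 100
= (1 - 0.096) * 100
= 0.904 * 100
= 90.4%

90.4%


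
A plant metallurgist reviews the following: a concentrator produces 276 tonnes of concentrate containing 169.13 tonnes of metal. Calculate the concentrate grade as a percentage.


61.279%

Grade = (metal in concentrate / concentrate mass) * 100
= (169.13 / 276) * 100
= 0.6127898551 * 100
= 61.279%


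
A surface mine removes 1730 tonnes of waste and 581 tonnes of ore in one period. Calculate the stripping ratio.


Stripping ratio = waste tonnage / ore tonnage
= 1730 / 581
= 2.9776

2.9776


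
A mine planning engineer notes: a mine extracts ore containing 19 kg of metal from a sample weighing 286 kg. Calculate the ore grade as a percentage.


6.6434%

Ore grade = (metal mass / ore mass) * 100
= (19 / 286) * 100
= 0.06643356643 * 100
= 6.6434%


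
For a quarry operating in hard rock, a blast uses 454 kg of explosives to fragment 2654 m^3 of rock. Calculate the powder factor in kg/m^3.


Powder factor = explosive mass / rock volume
= 454 / 2654
= 0.1711 kg/m^3

0.1711 kg/m^3


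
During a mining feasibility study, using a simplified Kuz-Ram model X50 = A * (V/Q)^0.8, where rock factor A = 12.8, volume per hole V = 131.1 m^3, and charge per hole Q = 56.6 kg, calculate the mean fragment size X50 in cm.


25.0633 cm

Compute V/Q:
V/Q = 131.1 / 56.6 = 2.316254417
Raise to the power 0.8:
(V/Q)^0.8 = 2.316254417^0.8 = 1.958073584
Multiply by A:
X50 = 12.8 * 1.958073584
= 25.0633 cm


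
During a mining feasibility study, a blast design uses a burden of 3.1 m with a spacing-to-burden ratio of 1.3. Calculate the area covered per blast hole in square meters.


First, find the spacing:
Spacing = burden * ratio = 3.1 * 1.3
= 4.03 m
Then, calculate the area:
Area = burden * spacing = 3.1 * 4.03
= 12.493 m^2

12.493 m^2


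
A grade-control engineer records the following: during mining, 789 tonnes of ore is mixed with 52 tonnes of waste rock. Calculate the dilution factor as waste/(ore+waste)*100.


Total material = ore + waste
= 789 + 52 = 841 tonnes
Dilution = waste / total * 100
= 52 / 841 * 100
= 0.06183115339 * 100
= 6.1831%

6.1831%


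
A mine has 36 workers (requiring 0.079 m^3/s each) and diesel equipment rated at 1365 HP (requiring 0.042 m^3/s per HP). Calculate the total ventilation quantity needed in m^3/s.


60.174 m^3/s

Airflow for workers:
Q_people = 36 * 0.079 = 2.844 m^3/s
Airflow for diesel equipment:
Q_diesel = 1365 * 0.042 = 57.33 m^3/s
Total ventilation:
Q_total = 2.844 + 57.33
= 60.174 m^3/s


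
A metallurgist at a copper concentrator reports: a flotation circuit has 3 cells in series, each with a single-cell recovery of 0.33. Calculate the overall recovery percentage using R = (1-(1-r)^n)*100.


69.9237%

Complement of single-cell recovery:
1 - r = 1 - 0.33 = 0.67
Raise to power n:
(1 - r)^3 = 0.67^3 = 0.300763
Overall recovery:
R = (1 - 0.300763) * 100
= 69.9237%


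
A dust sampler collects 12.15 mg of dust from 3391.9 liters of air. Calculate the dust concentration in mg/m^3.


Convert liters to m^3: 1 m^3 = 1000 L
Concentration = mass / volume * 1000
= 12.15 / 3391.9 * 1000
= 0.00358206315 * 1000
= 3.5821 mg/m^3

3.5821 mg/m^3


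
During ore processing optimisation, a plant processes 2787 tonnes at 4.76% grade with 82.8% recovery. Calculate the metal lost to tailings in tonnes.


Total metal in feed:
= 2787 * 4.76 / 100 = 132.6612 tonnes
Metal recovered:
= 132.6612 * 82.8 / 100 = 109.8434736 tonnes
Metal lost to tailings:
= 132.6612 - 109.8434736
= 22.8177 tonnes

22.8177 tonnes


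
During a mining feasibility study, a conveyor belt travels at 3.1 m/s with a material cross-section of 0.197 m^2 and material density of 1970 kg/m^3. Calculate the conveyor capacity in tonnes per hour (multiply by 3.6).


4331.0844 t/h

Volumetric flow = speed * area
= 3.1 * 0.197 = 0.6107 m^3/s
Mass flow = volumetric * density
= 0.6107 * 1970 = 1203.079 kg/s
Convert to t/h: multiply by 3.6
Capacity = 1203.079 * 3.6
= 4331.0844 t/h


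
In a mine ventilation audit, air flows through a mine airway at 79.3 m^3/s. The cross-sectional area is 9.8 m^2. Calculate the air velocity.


8.0918 m/s

Velocity = flow rate / cross-sectional area
= 79.3 / 9.8
= 8.0918 m/s


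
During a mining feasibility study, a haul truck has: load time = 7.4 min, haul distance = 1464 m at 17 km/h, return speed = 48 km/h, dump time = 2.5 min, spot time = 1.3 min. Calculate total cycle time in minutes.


18.1971 min

Convert haul speed to m/min: 17 * 1000/60 = 283.3333333 m/min
Haul time = 1464 / 283.3333333 = 5.167058824 min
Convert return speed to m/min: 48 * 1000/60 = 800 m/min
Return time = 1464 / 800 = 1.83 min
Total cycle time:
= 7.4 + 5.167058824 + 2.5 + 1.83 + 1.3
= 18.1971 min


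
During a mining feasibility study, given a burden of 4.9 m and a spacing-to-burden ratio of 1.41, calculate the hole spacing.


6.909 m

Spacing = burden * ratio
= 4.9 * 1.41
= 6.909 m


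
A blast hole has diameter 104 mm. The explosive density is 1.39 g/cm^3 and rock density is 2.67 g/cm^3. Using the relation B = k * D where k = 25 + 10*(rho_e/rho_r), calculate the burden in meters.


First, compute k:
rho_e / rho_r = 1.39 / 2.67 = 0.5205992509
k = 25 + 10 * 0.5205992509 = 30.20599251
Then, compute burden:
B = k * D / 1000 = 30.20599251 * 104 / 1000
= 3141.423221 / 1000
= 3.1414 m

3.1414 m


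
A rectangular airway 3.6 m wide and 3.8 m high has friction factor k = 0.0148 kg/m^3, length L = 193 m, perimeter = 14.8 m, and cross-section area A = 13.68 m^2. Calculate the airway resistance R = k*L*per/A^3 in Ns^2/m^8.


Compute the numerator:
k * L * per = 0.0148 * 193 * 14.8
= 42.27472
Compute the denominator:
A^3 = 13.68^3 = 2560.108032
Resistance:
R = 42.27472 / 2560.108032
= 0.0165 Ns^2/m^8

0.0165 Ns^2/m^8


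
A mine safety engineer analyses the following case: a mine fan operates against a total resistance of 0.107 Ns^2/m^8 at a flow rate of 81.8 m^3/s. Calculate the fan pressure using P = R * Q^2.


715.9627 Pa

Compute Q^2:
Q^2 = 81.8^2 = 6691.24
Compute pressure:
P = R * Q^2 = 0.107 * 6691.24
= 715.9627 Pa


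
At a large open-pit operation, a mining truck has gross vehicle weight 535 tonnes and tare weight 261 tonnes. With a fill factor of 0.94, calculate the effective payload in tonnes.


Maximum payload = gross - tare
= 535 - 261 = 274 tonnes
Effective payload = max payload * fill factor
= 274 * 0.94
= 257.56 tonnes

257.56 tonnes


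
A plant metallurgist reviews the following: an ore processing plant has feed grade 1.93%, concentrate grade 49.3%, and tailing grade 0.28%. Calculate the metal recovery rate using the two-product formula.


85.9806%

Using the two-product formula:
R = 100 * c * (f - t) / (f * (c - t))
Numerator = 100 * 49.3 * (1.93 - 0.28)
= 100 * 49.3 * 1.65
= 8134.5
Denominator = 1.93 * (49.3 - 0.28)
= 1.93 * 49.02
= 94.6086
R = 8134.5 / 94.6086
= 85.9806%


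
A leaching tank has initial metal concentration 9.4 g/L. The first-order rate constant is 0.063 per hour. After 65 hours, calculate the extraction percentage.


Compute the exponent:
-k * t = -0.063 * 65 = -4.095
Remaining concentration:
C = 9.4 * exp(-4.095)
= 9.4 * 0.01665574628
= 0.1565640151 g/L
Extracted = 9.4 - 0.1565640151 = 9.243435985 g/L
Extraction % = 9.243435985 / 9.4 * 100
= 98.3344%

98.3344%


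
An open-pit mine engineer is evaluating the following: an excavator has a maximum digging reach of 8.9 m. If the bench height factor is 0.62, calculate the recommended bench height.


Bench height = reach * factor
= 8.9 * 0.62
= 5.518 m

5.518 m


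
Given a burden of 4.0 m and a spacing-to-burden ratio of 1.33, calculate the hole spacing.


5.32 m

Spacing = burden * ratio
= 4.0 * 1.33
= 5.32 m


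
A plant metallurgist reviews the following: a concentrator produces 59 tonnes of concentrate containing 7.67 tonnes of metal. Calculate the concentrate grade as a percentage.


13.0%

Grade = (metal in concentrate / concentrate mass) * 100
= (7.67 / 59) * 100
= 0.13 * 100
= 13.0%


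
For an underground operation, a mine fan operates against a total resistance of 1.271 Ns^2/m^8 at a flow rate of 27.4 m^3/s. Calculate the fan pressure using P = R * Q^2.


954.216 Pa

Compute Q^2:
Q^2 = 27.4^2 = 750.76
Compute pressure:
P = R * Q^2 = 1.271 * 750.76
= 954.216 Pa


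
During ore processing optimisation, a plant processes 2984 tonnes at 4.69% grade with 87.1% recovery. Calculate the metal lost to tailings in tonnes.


Total metal in feed:
= 2984 * 4.69 / 100 = 139.9496 tonnes
Metal recovered:
= 139.9496 * 87.1 / 100 = 121.8961016 tonnes
Metal lost to tailings:
= 139.9496 - 121.8961016
= 18.0535 tonnes

18.0535 tonnes


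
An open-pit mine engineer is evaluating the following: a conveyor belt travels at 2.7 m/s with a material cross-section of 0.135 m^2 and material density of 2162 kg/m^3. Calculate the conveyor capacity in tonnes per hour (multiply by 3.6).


2836.9764 t/h

Volumetric flow = speed * area
= 2.7 * 0.135 = 0.3645 m^3/s
Mass flow = volumetric * density
= 0.3645 * 2162 = 788.049 kg/s
Convert to t/h: multiply by 3.6
Capacity = 788.049 * 3.6
= 2836.9764 t/h


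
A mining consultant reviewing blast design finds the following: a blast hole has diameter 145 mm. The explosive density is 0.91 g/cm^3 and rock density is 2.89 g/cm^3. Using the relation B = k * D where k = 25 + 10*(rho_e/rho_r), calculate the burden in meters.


First, compute k:
rho_e / rho_r = 0.91 / 2.89 = 0.3148788927
k = 25 + 10 * 0.3148788927 = 28.14878893
Then, compute burden:
B = k * D / 1000 = 28.14878893 * 145 / 1000
= 4081.574394 / 1000
= 4.0816 m

4.0816 m


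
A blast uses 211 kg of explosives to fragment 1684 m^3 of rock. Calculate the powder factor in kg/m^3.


Powder factor = explosive mass / rock volume
= 211 / 1684
= 0.1253 kg/m^3

0.1253 kg/m^3


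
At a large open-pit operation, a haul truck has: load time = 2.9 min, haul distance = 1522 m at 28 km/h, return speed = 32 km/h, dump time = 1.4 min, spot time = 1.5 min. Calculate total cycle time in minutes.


Convert haul speed to m/min: 28 * 1000/60 = 466.6666667 m/min
Haul time = 1522 / 466.6666667 = 3.261428571 min
Convert return speed to m/min: 32 * 1000/60 = 533.3333333 m/min
Return time = 1522 / 533.3333333 = 2.85375 min
Total cycle time:
= 2.9 + 3.261428571 + 1.4 + 2.85375 + 1.5
= 11.9152 min

11.9152 min


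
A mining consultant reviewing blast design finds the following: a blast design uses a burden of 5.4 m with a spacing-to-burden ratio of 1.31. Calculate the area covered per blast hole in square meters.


38.1996 m^2

First, find the spacing:
Spacing = burden * ratio = 5.4 * 1.31
= 7.074 m
Then, calculate the area:
Area = burden * spacing = 5.4 * 7.074
= 38.1996 m^2


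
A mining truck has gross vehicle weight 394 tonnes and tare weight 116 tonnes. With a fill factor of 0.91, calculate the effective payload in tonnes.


Maximum payload = gross - tare
= 394 - 116 = 278 tonnes
Effective payload = max payload * fill factor
= 278 * 0.91
= 252.98 tonnes

252.98 tonnes


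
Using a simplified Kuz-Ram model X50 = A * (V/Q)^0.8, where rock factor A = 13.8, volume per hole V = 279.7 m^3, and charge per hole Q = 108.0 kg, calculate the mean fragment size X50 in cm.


29.5457 cm

Compute V/Q:
V/Q = 279.7 / 108.0 = 2.589814815
Raise to the power 0.8:
(V/Q)^0.8 = 2.589814815^0.8 = 2.140991626
Multiply by A:
X50 = 13.8 * 2.140991626
= 29.5457 cm


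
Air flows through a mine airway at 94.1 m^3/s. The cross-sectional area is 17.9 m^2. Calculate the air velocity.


Velocity = flow rate / cross-sectional area
= 94.1 / 17.9
= 5.257 m/s

5.257 m/s


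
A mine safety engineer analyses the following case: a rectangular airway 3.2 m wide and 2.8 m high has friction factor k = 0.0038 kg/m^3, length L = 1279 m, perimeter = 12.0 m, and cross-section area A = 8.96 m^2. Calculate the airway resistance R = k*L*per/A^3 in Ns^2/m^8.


Compute the numerator:
k * L * per = 0.0038 * 1279 * 12.0
= 58.3224
Compute the denominator:
A^3 = 8.96^3 = 719.323136
Resistance:
R = 58.3224 / 719.323136
= 0.0811 Ns^2/m^8

0.0811 Ns^2/m^8


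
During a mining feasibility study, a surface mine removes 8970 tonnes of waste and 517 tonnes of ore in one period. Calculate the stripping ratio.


Stripping ratio = waste tonnage / ore tonnage
= 8970 / 517
= 17.3501

17.3501


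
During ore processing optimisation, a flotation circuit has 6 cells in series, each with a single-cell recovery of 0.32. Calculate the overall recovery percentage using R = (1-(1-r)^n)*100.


Complement of single-cell recovery:
1 - r = 1 - 0.32 = 0.68
Raise to power n:
(1 - r)^6 = 0.68^6 = 0.09886748262
Overall recovery:
R = (1 - 0.09886748262) * 100
= 90.1133%

90.1133%


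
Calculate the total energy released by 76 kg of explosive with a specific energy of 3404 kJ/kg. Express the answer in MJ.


Energy = mass * specific_energy / 1000
= 76 * 3404 / 1000
= 258704 / 1000
= 258.704 MJ

258.704 MJ


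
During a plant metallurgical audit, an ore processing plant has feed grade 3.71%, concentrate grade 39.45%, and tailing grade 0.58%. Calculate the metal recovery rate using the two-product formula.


Using the two-product formula:
R = 100 * c * (f - t) / (f * (c - t))
Numerator = 100 * 39.45 * (3.71 - 0.58)
= 100 * 39.45 * 3.13
= 12347.85
Denominator = 3.71 * (39.45 - 0.58)
= 3.71 * 38.87
= 144.2077
R = 12347.85 / 144.2077
= 85.6255%

85.6255%


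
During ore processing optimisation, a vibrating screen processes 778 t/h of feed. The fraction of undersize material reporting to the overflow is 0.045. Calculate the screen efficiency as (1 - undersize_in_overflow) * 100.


95.5%

Screen efficiency = (1 - fraction of undersize in overflow) * 100
= (1 - 0.045) * 100
= 0.955 * 100
= 95.5%


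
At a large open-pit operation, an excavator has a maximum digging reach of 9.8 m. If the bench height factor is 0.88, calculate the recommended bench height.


Bench height = reach * factor
= 9.8 * 0.88
= 8.624 m

8.624 m


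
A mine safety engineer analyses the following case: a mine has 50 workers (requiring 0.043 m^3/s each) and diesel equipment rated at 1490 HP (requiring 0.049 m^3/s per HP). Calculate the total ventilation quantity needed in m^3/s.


75.16 m^3/s

Airflow for workers:
Q_people = 50 * 0.043 = 2.15 m^3/s
Airflow for diesel equipment:
Q_diesel = 1490 * 0.049 = 73.01 m^3/s
Total ventilation:
Q_total = 2.15 + 73.01
= 75.16 m^3/s


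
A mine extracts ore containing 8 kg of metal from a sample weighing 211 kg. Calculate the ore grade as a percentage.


3.7915%

Ore grade = (metal mass / ore mass) * 100
= (8 / 211) * 100
= 0.03791469194 * 100
= 3.7915%


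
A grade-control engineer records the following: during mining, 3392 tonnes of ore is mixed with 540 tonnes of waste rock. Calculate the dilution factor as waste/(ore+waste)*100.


Total material = ore + waste
= 3392 + 540 = 3932 tonnes
Dilution = waste / total * 100
= 540 / 3932 * 100
= 0.1373346897 * 100
= 13.7335%

13.7335%


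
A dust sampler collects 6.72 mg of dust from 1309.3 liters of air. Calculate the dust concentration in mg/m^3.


5.1325 mg/m^3

Convert liters to m^3: 1 m^3 = 1000 L
Concentration = mass / volume * 1000
= 6.72 / 1309.3 * 1000
= 0.005132513557 * 1000
= 5.1325 mg/m^3


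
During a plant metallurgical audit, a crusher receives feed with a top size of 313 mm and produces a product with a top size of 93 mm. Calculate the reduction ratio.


3.3656

Reduction ratio = feed size / product size
= 313 / 93
= 3.3656


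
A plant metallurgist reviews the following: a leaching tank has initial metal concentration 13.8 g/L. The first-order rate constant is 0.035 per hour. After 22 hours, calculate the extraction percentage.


53.6987%

Compute the exponent:
-k * t = -0.035 * 22 = -0.77
Remaining concentration:
C = 13.8 * exp(-0.77)
= 13.8 * 0.4630130683
= 6.389580343 g/L
Extracted = 13.8 - 6.389580343 = 7.410419657 g/L
Extraction % = 7.410419657 / 13.8 * 100
= 53.6987%


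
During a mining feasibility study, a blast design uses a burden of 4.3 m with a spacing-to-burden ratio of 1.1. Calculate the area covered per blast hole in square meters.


20.339 m^2

First, find the spacing:
Spacing = burden * ratio = 4.3 * 1.1
= 4.73 m
Then, calculate the area:
Area = burden * spacing = 4.3 * 4.73
= 20.339 m^2


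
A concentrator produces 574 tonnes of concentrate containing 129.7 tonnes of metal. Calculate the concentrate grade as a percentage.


22.5958%

Grade = (metal in concentrate / concentrate mass) * 100
= (129.7 / 574) * 100
= 0.2259581882 * 100
= 22.5958%


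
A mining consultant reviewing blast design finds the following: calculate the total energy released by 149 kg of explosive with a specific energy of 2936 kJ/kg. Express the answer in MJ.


Energy = mass * specific_energy / 1000
= 149 * 2936 / 1000
= 437464 / 1000
= 437.464 MJ

437.464 MJ


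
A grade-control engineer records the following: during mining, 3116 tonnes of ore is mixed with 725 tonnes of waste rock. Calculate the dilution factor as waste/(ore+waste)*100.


Total material = ore + waste
= 3116 + 725 = 3841 tonnes
Dilution = waste / total * 100
= 725 / 3841 * 100
= 0.1887529289 * 100
= 18.8753%

18.8753%


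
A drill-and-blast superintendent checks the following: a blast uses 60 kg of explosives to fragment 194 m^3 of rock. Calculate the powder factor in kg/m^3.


0.3093 kg/m^3

Powder factor = explosive mass / rock volume
= 60 / 194
= 0.3093 kg/m^3


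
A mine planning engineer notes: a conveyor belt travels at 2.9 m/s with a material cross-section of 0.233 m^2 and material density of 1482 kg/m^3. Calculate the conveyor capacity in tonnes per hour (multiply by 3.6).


3604.9946 t/h

Volumetric flow = speed * area
= 2.9 * 0.233 = 0.6757 m^3/s
Mass flow = volumetric * density
= 0.6757 * 1482 = 1001.3874 kg/s
Convert to t/h: multiply by 3.6
Capacity = 1001.3874 * 3.6
= 3604.9946 t/h


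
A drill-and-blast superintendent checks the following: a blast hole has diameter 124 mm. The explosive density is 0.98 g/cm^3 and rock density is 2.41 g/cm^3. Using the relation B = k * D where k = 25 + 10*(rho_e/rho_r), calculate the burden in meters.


3.6042 m

First, compute k:
rho_e / rho_r = 0.98 / 2.41 = 0.4066390041
k = 25 + 10 * 0.4066390041 = 29.06639004
Then, compute burden:
B = k * D / 1000 = 29.06639004 * 124 / 1000
= 3604.232365 / 1000
= 3.6042 m


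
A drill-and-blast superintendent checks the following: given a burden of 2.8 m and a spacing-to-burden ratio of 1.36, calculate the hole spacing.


Spacing = burden * ratio
= 2.8 * 1.36
= 3.808 m

3.808 m


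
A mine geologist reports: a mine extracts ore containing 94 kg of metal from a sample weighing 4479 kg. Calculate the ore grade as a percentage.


2.0987%

Ore grade = (metal mass / ore mass) * 100
= (94 / 4479) * 100
= 0.02098682742 * 100
= 2.0987%


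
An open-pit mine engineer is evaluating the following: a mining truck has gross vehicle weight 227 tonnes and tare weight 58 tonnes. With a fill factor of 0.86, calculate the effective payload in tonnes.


145.34 tonnes

Maximum payload = gross - tare
= 227 - 58 = 169 tonnes
Effective payload = max payload * fill factor
= 169 * 0.86
= 145.34 tonnes


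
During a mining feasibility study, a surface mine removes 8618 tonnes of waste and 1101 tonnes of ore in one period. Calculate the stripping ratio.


7.8274

Stripping ratio = waste tonnage / ore tonnage
= 8618 / 1101
= 7.8274


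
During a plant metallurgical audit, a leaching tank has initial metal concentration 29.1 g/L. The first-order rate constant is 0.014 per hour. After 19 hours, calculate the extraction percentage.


23.3561%

Compute the exponent:
-k * t = -0.014 * 19 = -0.266
Remaining concentration:
C = 29.1 * exp(-0.266)
= 29.1 * 0.7664391275
= 22.30337861 g/L
Extracted = 29.1 - 22.30337861 = 6.79662139 g/L
Extraction % = 6.79662139 / 29.1 * 100
= 23.3561%


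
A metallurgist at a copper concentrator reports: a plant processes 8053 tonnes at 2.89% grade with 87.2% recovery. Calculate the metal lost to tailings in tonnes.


29.7897 tonnes

Total metal in feed:
= 8053 * 2.89 / 100 = 232.7317 tonnes
Metal recovered:
= 232.7317 * 87.2 / 100 = 202.9420424 tonnes
Metal lost to tailings:
= 232.7317 - 202.9420424
= 29.7897 tonnes


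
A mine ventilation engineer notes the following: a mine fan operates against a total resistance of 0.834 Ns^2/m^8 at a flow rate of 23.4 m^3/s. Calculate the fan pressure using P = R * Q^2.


Compute Q^2:
Q^2 = 23.4^2 = 547.56
Compute pressure:
P = R * Q^2 = 0.834 * 547.56
= 456.665 Pa

456.665 Pa


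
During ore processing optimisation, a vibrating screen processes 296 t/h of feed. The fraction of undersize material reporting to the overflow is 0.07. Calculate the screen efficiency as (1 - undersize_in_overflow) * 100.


Screen efficiency = (1 - fraction of undersize in overflow) * 100
= (1 - 0.07) * 100
= 0.93 * 100
= 93.0%

93.0%


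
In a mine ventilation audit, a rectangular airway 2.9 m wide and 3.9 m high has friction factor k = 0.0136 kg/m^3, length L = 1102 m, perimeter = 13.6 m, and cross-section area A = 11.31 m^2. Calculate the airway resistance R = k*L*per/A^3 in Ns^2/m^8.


0.1409 Ns^2/m^8

Compute the numerator:
k * L * per = 0.0136 * 1102 * 13.6
= 203.82592
Compute the denominator:
A^3 = 11.31^3 = 1446.731091
Resistance:
R = 203.82592 / 1446.731091
= 0.1409 Ns^2/m^8


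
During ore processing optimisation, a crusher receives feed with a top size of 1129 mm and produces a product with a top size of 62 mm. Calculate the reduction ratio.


18.2097

Reduction ratio = feed size / product size
= 1129 / 62
= 18.2097


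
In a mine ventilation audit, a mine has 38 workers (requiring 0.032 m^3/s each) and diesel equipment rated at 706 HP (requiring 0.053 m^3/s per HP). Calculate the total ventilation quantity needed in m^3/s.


Airflow for workers:
Q_people = 38 * 0.032 = 1.216 m^3/s
Airflow for diesel equipment:
Q_diesel = 706 * 0.053 = 37.418 m^3/s
Total ventilation:
Q_total = 1.216 + 37.418
= 38.634 m^3/s

38.634 m^3/s


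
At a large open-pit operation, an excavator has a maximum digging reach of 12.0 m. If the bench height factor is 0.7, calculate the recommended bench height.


Bench height = reach * factor
= 12.0 * 0.7
= 8.4 m

8.4 m


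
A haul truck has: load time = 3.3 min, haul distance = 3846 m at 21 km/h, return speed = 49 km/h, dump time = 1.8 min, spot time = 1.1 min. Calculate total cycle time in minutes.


21.898 min

Convert haul speed to m/min: 21 * 1000/60 = 350 m/min
Haul time = 3846 / 350 = 10.98857143 min
Convert return speed to m/min: 49 * 1000/60 = 816.6666667 m/min
Return time = 3846 / 816.6666667 = 4.709387755 min
Total cycle time:
= 3.3 + 10.98857143 + 1.8 + 4.709387755 + 1.1
= 21.898 min


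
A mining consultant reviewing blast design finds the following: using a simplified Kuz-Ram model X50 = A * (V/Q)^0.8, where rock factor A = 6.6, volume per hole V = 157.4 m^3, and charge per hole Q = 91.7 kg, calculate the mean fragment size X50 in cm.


Compute V/Q:
V/Q = 157.4 / 91.7 = 1.716466739
Raise to the power 0.8:
(V/Q)^0.8 = 1.716466739^0.8 = 1.540665345
Multiply by A:
X50 = 6.6 * 1.540665345
= 10.1684 cm

10.1684 cm


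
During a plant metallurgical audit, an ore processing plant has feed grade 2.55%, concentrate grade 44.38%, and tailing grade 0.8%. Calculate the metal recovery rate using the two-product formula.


69.8872%

Using the two-product formula:
R = 100 * c * (f - t) / (f * (c - t))
Numerator = 100 * 44.38 * (2.55 - 0.8)
= 100 * 44.38 * 1.75
= 7766.5
Denominator = 2.55 * (44.38 - 0.8)
= 2.55 * 43.58
= 111.129
R = 7766.5 / 111.129
= 69.8872%


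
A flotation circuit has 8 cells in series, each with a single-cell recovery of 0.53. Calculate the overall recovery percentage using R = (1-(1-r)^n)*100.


Complement of single-cell recovery:
1 - r = 1 - 0.53 = 0.47
Raise to power n:
(1 - r)^8 = 0.47^8 = 0.002381128666
Overall recovery:
R = (1 - 0.002381128666) * 100
= 99.7619%

99.7619%


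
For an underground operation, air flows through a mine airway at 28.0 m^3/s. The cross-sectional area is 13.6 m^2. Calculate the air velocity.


2.0588 m/s

Velocity = flow rate / cross-sectional area
= 28.0 / 13.6
= 2.0588 m/s


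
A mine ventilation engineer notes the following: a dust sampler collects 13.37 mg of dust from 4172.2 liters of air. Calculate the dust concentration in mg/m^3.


3.2045 mg/m^3

Convert liters to m^3: 1 m^3 = 1000 L
Concentration = mass / volume * 1000
= 13.37 / 4172.2 * 1000
= 0.003204544365 * 1000
= 3.2045 mg/m^3


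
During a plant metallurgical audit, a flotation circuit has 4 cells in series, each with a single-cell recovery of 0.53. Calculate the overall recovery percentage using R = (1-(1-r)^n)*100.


95.1203%

Complement of single-cell recovery:
1 - r = 1 - 0.53 = 0.47
Raise to power n:
(1 - r)^4 = 0.47^4 = 0.04879681
Overall recovery:
R = (1 - 0.04879681) * 100
= 95.1203%


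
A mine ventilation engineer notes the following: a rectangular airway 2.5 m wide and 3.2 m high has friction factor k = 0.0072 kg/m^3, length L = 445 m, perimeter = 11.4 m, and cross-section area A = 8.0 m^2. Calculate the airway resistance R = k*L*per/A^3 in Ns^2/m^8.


0.0713 Ns^2/m^8

Compute the numerator:
k * L * per = 0.0072 * 445 * 11.4
= 36.5256
Compute the denominator:
A^3 = 8.0^3 = 512
Resistance:
R = 36.5256 / 512
= 0.0713 Ns^2/m^8


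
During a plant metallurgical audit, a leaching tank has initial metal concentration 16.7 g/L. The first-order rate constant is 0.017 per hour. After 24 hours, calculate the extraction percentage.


Compute the exponent:
-k * t = -0.017 * 24 = -0.408
Remaining concentration:
C = 16.7 * exp(-0.408)
= 16.7 * 0.6649788788
= 11.10514728 g/L
Extracted = 16.7 - 11.10514728 = 5.594852724 g/L
Extraction % = 5.594852724 / 16.7 * 100
= 33.5021%

33.5021%


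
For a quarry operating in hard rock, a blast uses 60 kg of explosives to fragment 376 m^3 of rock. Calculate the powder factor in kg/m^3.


Powder factor = explosive mass / rock volume
= 60 / 376
= 0.1596 kg/m^3

0.1596 kg/m^3


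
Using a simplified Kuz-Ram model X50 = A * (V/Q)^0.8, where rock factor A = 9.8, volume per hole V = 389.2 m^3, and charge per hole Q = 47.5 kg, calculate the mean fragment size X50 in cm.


Compute V/Q:
V/Q = 389.2 / 47.5 = 8.193684211
Raise to the power 0.8:
(V/Q)^0.8 = 8.193684211^0.8 = 5.38001365
Multiply by A:
X50 = 9.8 * 5.38001365
= 52.7241 cm

52.7241 cm


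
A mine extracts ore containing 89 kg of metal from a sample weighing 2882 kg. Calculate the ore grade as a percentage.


Ore grade = (metal mass / ore mass) * 100
= (89 / 2882) * 100
= 0.03088133241 * 100
= 3.0881%

3.0881%


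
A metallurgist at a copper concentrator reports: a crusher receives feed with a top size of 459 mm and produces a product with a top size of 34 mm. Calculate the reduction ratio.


Reduction ratio = feed size / product size
= 459 / 34
= 13.5

13.5


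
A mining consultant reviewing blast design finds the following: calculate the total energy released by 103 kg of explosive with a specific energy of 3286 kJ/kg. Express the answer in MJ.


338.458 MJ

Energy = mass * specific_energy / 1000
= 103 * 3286 / 1000
= 338458 / 1000
= 338.458 MJ


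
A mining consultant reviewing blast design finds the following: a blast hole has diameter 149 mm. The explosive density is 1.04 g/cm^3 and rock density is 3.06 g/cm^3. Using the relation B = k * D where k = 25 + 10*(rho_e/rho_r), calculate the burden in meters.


First, compute k:
rho_e / rho_r = 1.04 / 3.06 = 0.339869281
k = 25 + 10 * 0.339869281 = 28.39869281
Then, compute burden:
B = k * D / 1000 = 28.39869281 * 149 / 1000
= 4231.405229 / 1000
= 4.2314 m

4.2314 m


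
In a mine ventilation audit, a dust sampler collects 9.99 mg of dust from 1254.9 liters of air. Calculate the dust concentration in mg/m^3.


Convert liters to m^3: 1 m^3 = 1000 L
Concentration = mass / volume * 1000
= 9.99 / 1254.9 * 1000
= 0.007960793689 * 1000
= 7.9608 mg/m^3

7.9608 mg/m^3


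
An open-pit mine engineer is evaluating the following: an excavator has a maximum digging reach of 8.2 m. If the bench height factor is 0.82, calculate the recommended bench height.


Bench height = reach * factor
= 8.2 * 0.82
= 6.724 m

6.724 m


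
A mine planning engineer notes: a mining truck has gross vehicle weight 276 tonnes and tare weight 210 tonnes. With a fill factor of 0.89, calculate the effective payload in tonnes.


Maximum payload = gross - tare
= 276 - 210 = 66 tonnes
Effective payload = max payload * fill factor
= 66 * 0.89
= 58.74 tonnes

58.74 tonnes


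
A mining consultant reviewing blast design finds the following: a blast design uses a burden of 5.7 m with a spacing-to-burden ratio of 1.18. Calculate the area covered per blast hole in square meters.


38.3382 m^2

First, find the spacing:
Spacing = burden * ratio = 5.7 * 1.18
= 6.726 m
Then, calculate the area:
Area = burden * spacing = 5.7 * 6.726
= 38.3382 m^2


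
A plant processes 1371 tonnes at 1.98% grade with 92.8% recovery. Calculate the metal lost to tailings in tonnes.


1.9545 tonnes

Total metal in feed:
= 1371 * 1.98 / 100 = 27.1458 tonnes
Metal recovered:
= 27.1458 * 92.8 / 100 = 25.1913024 tonnes
Metal lost to tailings:
= 27.1458 - 25.1913024
= 1.9545 tonnes


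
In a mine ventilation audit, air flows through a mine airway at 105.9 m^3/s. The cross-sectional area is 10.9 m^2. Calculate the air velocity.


9.7156 m/s

Velocity = flow rate / cross-sectional area
= 105.9 / 10.9
= 9.7156 m/s


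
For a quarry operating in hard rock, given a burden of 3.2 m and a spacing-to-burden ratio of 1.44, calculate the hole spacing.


4.608 m

Spacing = burden * ratio
= 3.2 * 1.44
= 4.608 m


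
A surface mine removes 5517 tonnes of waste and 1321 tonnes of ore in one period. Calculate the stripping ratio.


Stripping ratio = waste tonnage / ore tonnage
= 5517 / 1321
= 4.1764

4.1764


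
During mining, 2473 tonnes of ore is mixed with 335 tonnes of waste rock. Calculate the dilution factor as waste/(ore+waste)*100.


Total material = ore + waste
= 2473 + 335 = 2808 tonnes
Dilution = waste / total * 100
= 335 / 2808 * 100
= 0.1193019943 * 100
= 11.9302%

11.9302%


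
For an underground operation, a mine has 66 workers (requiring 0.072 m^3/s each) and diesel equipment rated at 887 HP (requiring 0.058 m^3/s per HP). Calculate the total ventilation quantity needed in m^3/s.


56.198 m^3/s

Airflow for workers:
Q_people = 66 * 0.072 = 4.752 m^3/s
Airflow for diesel equipment:
Q_diesel = 887 * 0.058 = 51.446 m^3/s
Total ventilation:
Q_total = 4.752 + 51.446
= 56.198 m^3/s


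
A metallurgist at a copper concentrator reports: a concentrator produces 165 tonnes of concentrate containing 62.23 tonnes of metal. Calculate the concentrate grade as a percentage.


Grade = (metal in concentrate / concentrate mass) * 100
= (62.23 / 165) * 100
= 0.3771515152 * 100
= 37.7152%

37.7152%


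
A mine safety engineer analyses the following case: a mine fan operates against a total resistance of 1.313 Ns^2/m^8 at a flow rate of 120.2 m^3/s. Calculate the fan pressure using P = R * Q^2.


18970.2765 Pa

Compute Q^2:
Q^2 = 120.2^2 = 14448.04
Compute pressure:
P = R * Q^2 = 1.313 * 14448.04
= 18970.2765 Pa


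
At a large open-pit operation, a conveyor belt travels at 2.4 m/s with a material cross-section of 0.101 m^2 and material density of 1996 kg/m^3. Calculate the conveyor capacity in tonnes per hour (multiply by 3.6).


1741.7894 t/h

Volumetric flow = speed * area
= 2.4 * 0.101 = 0.2424 m^3/s
Mass flow = volumetric * density
= 0.2424 * 1996 = 483.8304 kg/s
Convert to t/h: multiply by 3.6
Capacity = 483.8304 * 3.6
= 1741.7894 t/h


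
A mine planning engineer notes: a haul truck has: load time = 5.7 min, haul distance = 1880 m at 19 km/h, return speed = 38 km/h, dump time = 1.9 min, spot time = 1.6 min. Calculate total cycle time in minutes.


Convert haul speed to m/min: 19 * 1000/60 = 316.6666667 m/min
Haul time = 1880 / 316.6666667 = 5.936842105 min
Convert return speed to m/min: 38 * 1000/60 = 633.3333333 m/min
Return time = 1880 / 633.3333333 = 2.968421053 min
Total cycle time:
= 5.7 + 5.936842105 + 1.9 + 2.968421053 + 1.6
= 18.1053 min

18.1053 min


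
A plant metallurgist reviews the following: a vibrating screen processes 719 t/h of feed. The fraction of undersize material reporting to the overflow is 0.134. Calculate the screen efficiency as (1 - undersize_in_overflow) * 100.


86.6%

Screen efficiency = (1 - fraction of undersize in overflow) * 100
= (1 - 0.134) * 100
= 0.866 * 100
= 86.6%
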